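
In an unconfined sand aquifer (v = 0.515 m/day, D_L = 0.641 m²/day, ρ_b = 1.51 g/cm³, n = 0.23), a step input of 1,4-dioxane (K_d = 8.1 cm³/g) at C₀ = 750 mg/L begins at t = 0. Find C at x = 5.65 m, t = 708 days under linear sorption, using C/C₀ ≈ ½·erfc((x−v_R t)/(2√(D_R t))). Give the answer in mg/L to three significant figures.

Retardation factor R = 1 + ρ_b·K_d/n = 1 + 1.51 × 8.1/0.23 = 54.18.
Sorption retards both mechanisms: v_R = v/R = 0.009505 m/day, D_R = D/R = 0.01183 m²/day.
v_R·t = 0.009505 × 708 = 6.72954 m; 2√(D_R t) = 5.788 m; argument = (5.65 − 6.72954)/5.788 = -0.1865.
C = C₀ × ½·erfc(-0.1865) = 750 × 0.6040 = 453 mg/L.

453 mg/L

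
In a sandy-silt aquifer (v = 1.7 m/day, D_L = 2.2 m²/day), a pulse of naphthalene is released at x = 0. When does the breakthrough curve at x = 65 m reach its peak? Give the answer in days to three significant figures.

For the 1D instantaneous-source solution, setting ∂C/∂t = 0 at fixed x gives v²t² + 2Dt − x² = 0, so t = (√(D² + v²x²) − D)/v².
√(D² + v²x²) = √(2.2² + 1.7² × 65²) = 110.5; v² = 2.89.
t = (110.5 − 2.2)/2.89 = 37.5 days (vs. the pure-advection estimate x/v = 38.2 d).

37.5 days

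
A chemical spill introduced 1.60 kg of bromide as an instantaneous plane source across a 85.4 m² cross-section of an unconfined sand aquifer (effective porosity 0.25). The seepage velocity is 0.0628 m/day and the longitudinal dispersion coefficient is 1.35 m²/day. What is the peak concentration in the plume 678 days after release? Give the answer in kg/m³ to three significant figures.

0.000699 kg/m³

The peak of an instantaneous 1D plume sits at x = vt; there the Gaussian factor is 1 and C_max = M/(n_e·A·√(4πDt)), where n_e·A is the pore area the mass is dissolved in.
√(4πDt) = √(4π × 1.35 × 678) = 107.2 m, so C_max = 1.60/(0.25 × 85.4 × 107.2) = 0.000699 kg/m³.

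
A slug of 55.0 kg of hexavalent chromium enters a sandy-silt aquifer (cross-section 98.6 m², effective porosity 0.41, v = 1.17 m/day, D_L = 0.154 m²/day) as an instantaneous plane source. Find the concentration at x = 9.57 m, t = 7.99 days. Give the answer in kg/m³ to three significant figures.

0.343 kg/m³

For an instantaneous plane source, C(x,t) = M/(n_e·A·√(4πDt)) · exp(−(x−vt)²/(4Dt)), with n_e·A the pore (flow) area.
Plume center vt = 1.17 × 7.99 = 9.3483 m, so the well at 9.57 m is 0.2217 m downgradient of the peak.
√(4πDt) = 3.932 m, giving peak height M/(n_e·A·√(4πDt)) = 55.0/(0.41 × 98.6 × 3.932) = 0.3460 kg/m³.
(x−vt)²/(4Dt) = (0.2217)²/(4 × 0.154 × 7.99) = 0.009986; exp(−0.009986) = 0.9901.
C = 0.3460 × 0.9901 = 0.343 kg/m³.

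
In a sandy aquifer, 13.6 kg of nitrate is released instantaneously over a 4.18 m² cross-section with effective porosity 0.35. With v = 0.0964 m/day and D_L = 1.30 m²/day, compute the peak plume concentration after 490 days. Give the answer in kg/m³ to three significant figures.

The peak of an instantaneous 1D plume sits at x = vt; there the Gaussian factor is 1 and C_max = M/(n_e·A·√(4πDt)), where n_e·A is the pore area the mass is dissolved in.
√(4πDt) = √(4π × 1.30 × 490) = 89.47 m, so C_max = 13.6/(0.35 × 4.18 × 89.47) = 0.104 kg/m³.

0.104 kg/m³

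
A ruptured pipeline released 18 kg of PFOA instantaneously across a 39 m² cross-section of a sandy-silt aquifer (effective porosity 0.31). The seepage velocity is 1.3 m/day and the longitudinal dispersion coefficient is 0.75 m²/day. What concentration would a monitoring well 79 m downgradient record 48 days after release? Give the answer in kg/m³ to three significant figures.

For an instantaneous plane source, C(x,t) = M/(n_e·A·√(4πDt)) · exp(−(x−vt)²/(4Dt)), with n_e·A the pore (flow) area.
Plume center vt = 1.3 × 48 = 62.4 m, so the well at 79 m is 16.6 m downgradient of the peak.
√(4πDt) = 21.27 m, giving peak height M/(n_e·A·√(4πDt)) = 18/(0.31 × 39 × 21.27) = 0.07000 kg/m³.
(x−vt)²/(4Dt) = (16.6)²/(4 × 0.75 × 48) = 1.914; exp(−1.914) = 0.1475.
C = 0.07000 × 0.1475 = 0.0103 kg/m³.

0.0103 kg/m³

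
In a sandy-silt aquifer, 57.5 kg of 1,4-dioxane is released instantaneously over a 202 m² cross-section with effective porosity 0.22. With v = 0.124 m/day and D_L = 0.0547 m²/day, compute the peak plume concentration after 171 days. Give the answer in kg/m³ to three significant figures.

The peak of an instantaneous 1D plume sits at x = vt; there the Gaussian factor is 1 and C_max = M/(n_e·A·√(4πDt)), where n_e·A is the pore area the mass is dissolved in.
√(4πDt) = √(4π × 0.0547 × 171) = 10.84 m, so C_max = 57.5/(0.22 × 202 × 10.84) = 0.119 kg/m³.

0.119 kg/m³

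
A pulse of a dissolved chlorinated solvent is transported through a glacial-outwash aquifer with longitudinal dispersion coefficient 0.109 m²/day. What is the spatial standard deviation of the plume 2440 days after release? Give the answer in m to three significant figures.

23.1 m

Dispersive spreading gives a Gaussian with σ² = 2Dt; advection only shifts the center.
σ = √(2 × 0.109 × 2440) = 23.1 m.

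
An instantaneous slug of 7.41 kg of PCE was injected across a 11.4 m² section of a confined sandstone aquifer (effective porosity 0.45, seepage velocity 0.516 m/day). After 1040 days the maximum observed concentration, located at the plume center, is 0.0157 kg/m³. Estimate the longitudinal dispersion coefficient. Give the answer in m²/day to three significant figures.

0.648 m²/day

At the plume center C_max = M/(n_e·A·√(4πDt)), so D = M²/(4πt·(n_e·A·C_max)²).
n_e·A·C_max = 0.45 × 11.4 × 0.0157 = 0.08054 kg/m.
D = 7.41²/(4π × 1040 × 0.08054²) = 0.648 m²/day.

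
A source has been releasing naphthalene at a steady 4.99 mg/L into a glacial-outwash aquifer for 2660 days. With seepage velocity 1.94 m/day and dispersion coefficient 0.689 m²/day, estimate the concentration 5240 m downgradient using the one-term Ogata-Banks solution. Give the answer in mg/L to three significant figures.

0.471 mg/L

For a continuous step input, C/C₀ ≈ ½·erfc((x−vt)/(2√(Dt))).
vt = 1.94 × 2660 = 5160.4 m and 2√(Dt) = 2√(0.689 × 2660) = 85.62 m.
Argument (x−vt)/(2√(Dt)) = (5240 − 5160.4)/85.62 = 0.9297; ½·erfc(0.9297) = 0.09429.
C = 4.99 × 0.09429 = 0.471 mg/L.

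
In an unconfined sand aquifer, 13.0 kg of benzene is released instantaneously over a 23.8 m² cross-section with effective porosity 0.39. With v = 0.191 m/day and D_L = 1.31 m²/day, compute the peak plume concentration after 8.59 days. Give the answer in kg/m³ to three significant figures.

0.118 kg/m³

The peak of an instantaneous 1D plume sits at x = vt; there the Gaussian factor is 1 and C_max = M/(n_e·A·√(4πDt)), where n_e·A is the pore area the mass is dissolved in.
√(4πDt) = √(4π × 1.31 × 8.59) = 11.89 m, so C_max = 13.0/(0.39 × 23.8 × 11.89) = 0.118 kg/m³.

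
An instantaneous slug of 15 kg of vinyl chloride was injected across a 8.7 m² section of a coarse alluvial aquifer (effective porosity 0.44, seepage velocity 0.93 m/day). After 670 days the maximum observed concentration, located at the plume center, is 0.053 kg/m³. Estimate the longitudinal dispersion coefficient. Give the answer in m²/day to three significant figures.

0.649 m²/day

At the plume center C_max = M/(n_e·A·√(4πDt)), so D = M²/(4πt·(n_e·A·C_max)²).
n_e·A·C_max = 0.44 × 8.7 × 0.053 = 0.2029 kg/m.
D = 15²/(4π × 670 × 0.2029²) = 0.649 m²/day.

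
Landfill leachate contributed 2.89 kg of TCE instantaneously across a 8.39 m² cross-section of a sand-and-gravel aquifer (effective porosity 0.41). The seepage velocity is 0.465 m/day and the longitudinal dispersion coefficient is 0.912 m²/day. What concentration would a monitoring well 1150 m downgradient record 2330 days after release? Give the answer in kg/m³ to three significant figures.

For an instantaneous plane source, C(x,t) = M/(n_e·A·√(4πDt)) · exp(−(x−vt)²/(4Dt)), with n_e·A the pore (flow) area.
Plume center vt = 0.465 × 2330 = 1083.45 m, so the well at 1150 m is 66.55 m downgradient of the peak.
√(4πDt) = 163.4 m, giving peak height M/(n_e·A·√(4πDt)) = 2.89/(0.41 × 8.39 × 163.4) = 0.005142 kg/m³.
(x−vt)²/(4Dt) = (66.55)²/(4 × 0.912 × 2330) = 0.5211; exp(−0.5211) = 0.5939.
C = 0.005142 × 0.5939 = 0.00305 kg/m³.

0.00305 kg/m³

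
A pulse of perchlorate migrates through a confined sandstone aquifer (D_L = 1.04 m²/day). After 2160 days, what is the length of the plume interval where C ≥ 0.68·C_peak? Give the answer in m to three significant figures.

118 m

The plume is Gaussian with σ = √(2Dt) = √(2 × 1.04 × 2160) = 67.03 m.
C/C_peak = exp(−Δx²/(2σ²)) = 0.68 ⇒ Δx = σ·√(−2 ln 0.68) = 67.03 × 0.8783 = 58.87 m.
Width = 2Δx = 118 m.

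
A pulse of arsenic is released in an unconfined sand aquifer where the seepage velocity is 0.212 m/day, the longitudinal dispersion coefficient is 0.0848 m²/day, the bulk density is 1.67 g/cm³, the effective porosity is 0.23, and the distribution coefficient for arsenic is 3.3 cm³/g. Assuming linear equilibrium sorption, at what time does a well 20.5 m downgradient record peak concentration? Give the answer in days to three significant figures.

2370 days

Retardation factor R = 1 + ρ_b·K_d/n = 1 + 1.67 × 3.3/0.23 = 24.96.
Sorption retards both mechanisms: v_R = v/R = 0.008494 m/day, D_R = D/R = 0.003397 m²/day.
Peak time from v_R²t² + 2D_R t − x² = 0: t = (√(D_R² + v_R²x²) − D_R)/v_R².
√(D_R² + v_R²x²) = √(0.003397² + 0.008494² × 20.5²) = 0.1742; v_R² = 7.215e-05.
t = (0.1742 − 0.003397)/7.215e-05 = 2370 days.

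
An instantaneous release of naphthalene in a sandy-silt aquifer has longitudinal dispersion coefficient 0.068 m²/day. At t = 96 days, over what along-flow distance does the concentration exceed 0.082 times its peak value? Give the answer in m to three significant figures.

16.2 m

The plume is Gaussian with σ = √(2Dt) = √(2 × 0.068 × 96) = 3.613 m.
C/C_peak = exp(−Δx²/(2σ²)) = 0.082 ⇒ Δx = σ·√(−2 ln 0.082) = 3.613 × 2.237 = 8.082 m.
Width = 2Δx = 16.2 m.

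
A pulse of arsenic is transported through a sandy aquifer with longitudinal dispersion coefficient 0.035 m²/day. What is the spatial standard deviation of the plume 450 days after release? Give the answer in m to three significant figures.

Dispersive spreading gives a Gaussian with σ² = 2Dt; advection only shifts the center.
σ = √(2 × 0.035 × 450) = 5.61 m.

5.61 m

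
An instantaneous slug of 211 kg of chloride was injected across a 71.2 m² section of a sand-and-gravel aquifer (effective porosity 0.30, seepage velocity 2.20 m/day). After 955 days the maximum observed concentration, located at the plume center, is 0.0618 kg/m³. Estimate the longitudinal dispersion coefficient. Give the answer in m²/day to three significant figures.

2.13 m²/day

At the plume center C_max = M/(n_e·A·√(4πDt)), so D = M²/(4πt·(n_e·A·C_max)²).
n_e·A·C_max = 0.30 × 71.2 × 0.0618 = 1.320 kg/m.
D = 211²/(4π × 955 × 1.320²) = 2.13 m²/day.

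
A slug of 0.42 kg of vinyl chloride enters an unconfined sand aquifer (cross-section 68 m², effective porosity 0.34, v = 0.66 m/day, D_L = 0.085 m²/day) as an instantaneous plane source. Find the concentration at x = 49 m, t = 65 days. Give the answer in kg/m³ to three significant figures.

For an instantaneous plane source, C(x,t) = M/(n_e·A·√(4πDt)) · exp(−(x−vt)²/(4Dt)), with n_e·A the pore (flow) area.
Plume center vt = 0.66 × 65 = 42.9 m, so the well at 49 m is 6.1 m downgradient of the peak.
√(4πDt) = 8.332 m, giving peak height M/(n_e·A·√(4πDt)) = 0.42/(0.34 × 68 × 8.332) = 0.002180 kg/m³.
(x−vt)²/(4Dt) = (6.1)²/(4 × 0.085 × 65) = 1.684; exp(−1.684) = 0.1856.
C = 0.002180 × 0.1856 = 0.000405 kg/m³.

0.000405 kg/m³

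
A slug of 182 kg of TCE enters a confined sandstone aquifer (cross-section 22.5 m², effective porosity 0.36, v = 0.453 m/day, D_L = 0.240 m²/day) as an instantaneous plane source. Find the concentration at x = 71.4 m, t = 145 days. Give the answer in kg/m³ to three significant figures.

0.850 kg/m³

For an instantaneous plane source, C(x,t) = M/(n_e·A·√(4πDt)) · exp(−(x−vt)²/(4Dt)), with n_e·A the pore (flow) area.
Plume center vt = 0.453 × 145 = 65.685 m, so the well at 71.4 m is 5.715 m downgradient of the peak.
√(4πDt) = 20.91 m, giving peak height M/(n_e·A·√(4πDt)) = 182/(0.36 × 22.5 × 20.91) = 1.075 kg/m³.
(x−vt)²/(4Dt) = (5.715)²/(4 × 0.240 × 145) = 0.2346; exp(−0.2346) = 0.7909.
C = 1.075 × 0.7909 = 0.850 kg/m³.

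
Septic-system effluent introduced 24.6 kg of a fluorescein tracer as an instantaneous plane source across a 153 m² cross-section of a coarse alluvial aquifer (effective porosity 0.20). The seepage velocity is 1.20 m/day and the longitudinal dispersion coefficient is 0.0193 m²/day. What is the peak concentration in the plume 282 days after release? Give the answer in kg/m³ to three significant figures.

The peak of an instantaneous 1D plume sits at x = vt; there the Gaussian factor is 1 and C_max = M/(n_e·A·√(4πDt)), where n_e·A is the pore area the mass is dissolved in.
√(4πDt) = √(4π × 0.0193 × 282) = 8.270 m, so C_max = 24.6/(0.20 × 153 × 8.270) = 0.0972 kg/m³.

0.0972 kg/m³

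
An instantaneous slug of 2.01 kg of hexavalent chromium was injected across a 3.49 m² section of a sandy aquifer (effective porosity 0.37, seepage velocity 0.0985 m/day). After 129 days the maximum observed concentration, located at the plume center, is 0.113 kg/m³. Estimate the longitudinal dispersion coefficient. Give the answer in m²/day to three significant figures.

At the plume center C_max = M/(n_e·A·√(4πDt)), so D = M²/(4πt·(n_e·A·C_max)²).
n_e·A·C_max = 0.37 × 3.49 × 0.113 = 0.1459 kg/m.
D = 2.01²/(4π × 129 × 0.1459²) = 0.117 m²/day.

0.117 m²/day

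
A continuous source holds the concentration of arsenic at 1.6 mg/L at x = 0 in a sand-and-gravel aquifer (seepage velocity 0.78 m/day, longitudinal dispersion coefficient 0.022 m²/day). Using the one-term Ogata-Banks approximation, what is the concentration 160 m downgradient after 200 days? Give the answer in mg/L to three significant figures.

0.142 mg/L

For a continuous step input, C/C₀ ≈ ½·erfc((x−vt)/(2√(Dt))).
vt = 0.78 × 200 = 156 m and 2√(Dt) = 2√(0.022 × 200) = 4.195 m.
Argument (x−vt)/(2√(Dt)) = (160 − 156)/4.195 = 0.9535; ½·erfc(0.9535) = 0.08876.
C = 1.6 × 0.08876 = 0.142 mg/L.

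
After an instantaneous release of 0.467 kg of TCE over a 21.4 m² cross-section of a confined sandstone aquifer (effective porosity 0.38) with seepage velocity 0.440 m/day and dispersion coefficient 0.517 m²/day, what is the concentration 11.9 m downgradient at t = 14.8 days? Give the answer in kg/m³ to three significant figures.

0.00227 kg/m³

For an instantaneous plane source, C(x,t) = M/(n_e·A·√(4πDt)) · exp(−(x−vt)²/(4Dt)), with n_e·A the pore (flow) area.
Plume center vt = 0.440 × 14.8 = 6.512 m, so the well at 11.9 m is 5.388 m downgradient of the peak.
√(4πDt) = 9.806 m, giving peak height M/(n_e·A·√(4πDt)) = 0.467/(0.38 × 21.4 × 9.806) = 0.005856 kg/m³.
(x−vt)²/(4Dt) = (5.388)²/(4 × 0.517 × 14.8) = 0.9485; exp(−0.9485) = 0.3873.
C = 0.005856 × 0.3873 = 0.00227 kg/m³.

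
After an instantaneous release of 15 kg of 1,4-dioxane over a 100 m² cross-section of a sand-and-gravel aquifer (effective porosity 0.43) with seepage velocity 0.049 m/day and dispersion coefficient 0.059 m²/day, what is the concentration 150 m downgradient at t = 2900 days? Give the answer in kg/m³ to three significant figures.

For an instantaneous plane source, C(x,t) = M/(n_e·A·√(4πDt)) · exp(−(x−vt)²/(4Dt)), with n_e·A the pore (flow) area.
Plume center vt = 0.049 × 2900 = 142.1 m, so the well at 150 m is 7.9 m downgradient of the peak.
√(4πDt) = 46.37 m, giving peak height M/(n_e·A·√(4πDt)) = 15/(0.43 × 100 × 46.37) = 0.007523 kg/m³.
(x−vt)²/(4Dt) = (7.9)²/(4 × 0.059 × 2900) = 0.09119; exp(−0.09119) = 0.9128.
C = 0.007523 × 0.9128 = 0.00687 kg/m³.

0.00687 kg/m³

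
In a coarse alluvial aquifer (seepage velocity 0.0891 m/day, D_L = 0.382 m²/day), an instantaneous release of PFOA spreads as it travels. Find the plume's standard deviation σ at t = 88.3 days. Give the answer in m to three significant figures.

Dispersive spreading gives a Gaussian with σ² = 2Dt; advection only shifts the center.
σ = √(2 × 0.382 × 88.3) = 8.21 m.

8.21 m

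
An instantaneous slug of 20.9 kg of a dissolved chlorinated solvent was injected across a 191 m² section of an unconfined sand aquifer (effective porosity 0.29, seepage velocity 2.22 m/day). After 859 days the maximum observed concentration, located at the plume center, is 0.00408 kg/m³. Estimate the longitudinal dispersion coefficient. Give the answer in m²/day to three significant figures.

At the plume center C_max = M/(n_e·A·√(4πDt)), so D = M²/(4πt·(n_e·A·C_max)²).
n_e·A·C_max = 0.29 × 191 × 0.00408 = 0.2260 kg/m.
D = 20.9²/(4π × 859 × 0.2260²) = 0.792 m²/day.

0.792 m²/day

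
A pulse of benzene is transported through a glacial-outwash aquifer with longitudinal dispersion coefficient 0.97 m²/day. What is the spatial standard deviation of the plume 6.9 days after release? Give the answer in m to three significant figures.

Dispersive spreading gives a Gaussian with σ² = 2Dt; advection only shifts the center.
σ = √(2 × 0.97 × 6.9) = 3.66 m.

3.66 m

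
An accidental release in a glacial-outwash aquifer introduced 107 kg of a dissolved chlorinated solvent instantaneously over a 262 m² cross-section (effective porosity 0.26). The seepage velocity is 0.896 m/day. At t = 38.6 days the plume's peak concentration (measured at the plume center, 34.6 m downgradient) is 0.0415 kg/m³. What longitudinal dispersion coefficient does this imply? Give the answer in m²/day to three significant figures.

At the plume center C_max = M/(n_e·A·√(4πDt)), so D = M²/(4πt·(n_e·A·C_max)²).
n_e·A·C_max = 0.26 × 262 × 0.0415 = 2.827 kg/m.
D = 107²/(4π × 38.6 × 2.827²) = 2.95 m²/day.

2.95 m²/day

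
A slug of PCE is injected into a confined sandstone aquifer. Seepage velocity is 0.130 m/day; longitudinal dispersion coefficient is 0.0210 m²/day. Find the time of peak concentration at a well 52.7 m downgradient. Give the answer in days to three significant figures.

404 days

For the 1D instantaneous-source solution, setting ∂C/∂t = 0 at fixed x gives v²t² + 2Dt − x² = 0, so t = (√(D² + v²x²) − D)/v².
√(D² + v²x²) = √(0.0210² + 0.130² × 52.7²) = 6.851; v² = 0.0169.
t = (6.851 − 0.0210)/0.0169 = 404 days (vs. the pure-advection estimate x/v = 405 d).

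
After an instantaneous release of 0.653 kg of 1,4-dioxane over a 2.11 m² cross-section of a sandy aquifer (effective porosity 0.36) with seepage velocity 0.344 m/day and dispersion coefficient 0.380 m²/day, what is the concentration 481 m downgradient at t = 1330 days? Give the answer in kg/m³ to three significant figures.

For an instantaneous plane source, C(x,t) = M/(n_e·A·√(4πDt)) · exp(−(x−vt)²/(4Dt)), with n_e·A the pore (flow) area.
Plume center vt = 0.344 × 1330 = 457.52 m, so the well at 481 m is 23.48 m downgradient of the peak.
√(4πDt) = 79.69 m, giving peak height M/(n_e·A·√(4πDt)) = 0.653/(0.36 × 2.11 × 79.69) = 0.01079 kg/m³.
(x−vt)²/(4Dt) = (23.48)²/(4 × 0.380 × 1330) = 0.2727; exp(−0.2727) = 0.7613.
C = 0.01079 × 0.7613 = 0.00821 kg/m³.

0.00821 kg/m³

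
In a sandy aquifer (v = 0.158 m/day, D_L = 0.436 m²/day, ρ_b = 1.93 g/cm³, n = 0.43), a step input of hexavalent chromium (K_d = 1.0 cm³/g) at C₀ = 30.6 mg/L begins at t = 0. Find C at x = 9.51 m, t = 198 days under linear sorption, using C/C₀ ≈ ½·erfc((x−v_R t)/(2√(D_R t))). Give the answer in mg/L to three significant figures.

7.60 mg/L

Retardation factor R = 1 + ρ_b·K_d/n = 1 + 1.93 × 1.0/0.43 = 5.488.
Sorption retards both mechanisms: v_R = v/R = 0.02879 m/day, D_R = D/R = 0.07945 m²/day.
v_R·t = 0.02879 × 198 = 5.70042 m; 2√(D_R t) = 7.932 m; argument = (9.51 − 5.70042)/7.932 = 0.4803.
C = C₀ × ½·erfc(0.4803) = 30.6 × 0.2485 = 7.60 mg/L.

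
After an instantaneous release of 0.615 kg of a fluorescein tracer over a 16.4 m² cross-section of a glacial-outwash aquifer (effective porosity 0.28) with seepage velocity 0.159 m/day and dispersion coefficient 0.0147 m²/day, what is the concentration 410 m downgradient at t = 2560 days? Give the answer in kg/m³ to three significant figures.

For an instantaneous plane source, C(x,t) = M/(n_e·A·√(4πDt)) · exp(−(x−vt)²/(4Dt)), with n_e·A the pore (flow) area.
Plume center vt = 0.159 × 2560 = 407.04 m, so the well at 410 m is 2.96 m downgradient of the peak.
√(4πDt) = 21.75 m, giving peak height M/(n_e·A·√(4πDt)) = 0.615/(0.28 × 16.4 × 21.75) = 0.006158 kg/m³.
(x−vt)²/(4Dt) = (2.96)²/(4 × 0.0147 × 2560) = 0.05821; exp(−0.05821) = 0.9435.
C = 0.006158 × 0.9435 = 0.00581 kg/m³.

0.00581 kg/m³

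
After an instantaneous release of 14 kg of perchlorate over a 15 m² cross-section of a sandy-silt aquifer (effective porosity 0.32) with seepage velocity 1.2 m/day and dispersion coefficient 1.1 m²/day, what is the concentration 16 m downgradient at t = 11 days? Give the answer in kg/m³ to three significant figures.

0.201 kg/m³

For an instantaneous plane source, C(x,t) = M/(n_e·A·√(4πDt)) · exp(−(x−vt)²/(4Dt)), with n_e·A the pore (flow) area.
Plume center vt = 1.2 × 11 = 13.2 m, so the well at 16 m is 2.8 m downgradient of the peak.
√(4πDt) = 12.33 m, giving peak height M/(n_e·A·√(4πDt)) = 14/(0.32 × 15 × 12.33) = 0.2366 kg/m³.
(x−vt)²/(4Dt) = (2.8)²/(4 × 1.1 × 11) = 0.1620; exp(−0.1620) = 0.8504.
C = 0.2366 × 0.8504 = 0.201 kg/m³.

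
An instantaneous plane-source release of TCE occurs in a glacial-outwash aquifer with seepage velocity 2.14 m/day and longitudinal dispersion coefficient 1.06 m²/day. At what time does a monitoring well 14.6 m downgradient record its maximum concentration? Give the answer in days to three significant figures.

For the 1D instantaneous-source solution, setting ∂C/∂t = 0 at fixed x gives v²t² + 2Dt − x² = 0, so t = (√(D² + v²x²) − D)/v².
√(D² + v²x²) = √(1.06² + 2.14² × 14.6²) = 31.26; v² = 4.5796.
t = (31.26 − 1.06)/4.5796 = 6.59 days (vs. the pure-advection estimate x/v = 6.82 d).

6.59 days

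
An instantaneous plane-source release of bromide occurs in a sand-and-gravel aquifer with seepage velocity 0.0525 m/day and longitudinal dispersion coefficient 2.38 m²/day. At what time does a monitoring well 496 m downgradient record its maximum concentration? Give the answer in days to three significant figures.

For the 1D instantaneous-source solution, setting ∂C/∂t = 0 at fixed x gives v²t² + 2Dt − x² = 0, so t = (√(D² + v²x²) − D)/v².
√(D² + v²x²) = √(2.38² + 0.0525² × 496²) = 26.15; v² = 0.00275625.
t = (26.15 − 2.38)/0.00275625 = 8620 days (vs. the pure-advection estimate x/v = 9450 d).

8620 days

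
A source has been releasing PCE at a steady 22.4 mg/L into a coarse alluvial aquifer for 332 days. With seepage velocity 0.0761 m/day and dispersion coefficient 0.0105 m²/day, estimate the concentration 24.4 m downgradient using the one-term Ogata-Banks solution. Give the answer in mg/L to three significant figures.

For a continuous step input, C/C₀ ≈ ½·erfc((x−vt)/(2√(Dt))).
vt = 0.0761 × 332 = 25.2652 m and 2√(Dt) = 2√(0.0105 × 332) = 3.734 m.
Argument (x−vt)/(2√(Dt)) = (24.4 − 25.2652)/3.734 = -0.2317; ½·erfc(-0.2317) = 0.6284.
C = 22.4 × 0.6284 = 14.1 mg/L.

14.1 mg/L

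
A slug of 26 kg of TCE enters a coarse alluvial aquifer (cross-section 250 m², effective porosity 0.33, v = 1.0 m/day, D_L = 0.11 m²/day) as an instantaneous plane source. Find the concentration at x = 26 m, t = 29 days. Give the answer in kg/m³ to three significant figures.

0.0246 kg/m³

For an instantaneous plane source, C(x,t) = M/(n_e·A·√(4πDt)) · exp(−(x−vt)²/(4Dt)), with n_e·A the pore (flow) area.
Plume center vt = 1.0 × 29 = 29 m, so the well at 26 m is 3 m upgradient of the peak.
√(4πDt) = 6.331 m, giving peak height M/(n_e·A·√(4πDt)) = 26/(0.33 × 250 × 6.331) = 0.04978 kg/m³.
(x−vt)²/(4Dt) = (-3)²/(4 × 0.11 × 29) = 0.7053; exp(−0.7053) = 0.4940.
C = 0.04978 × 0.4940 = 0.0246 kg/m³.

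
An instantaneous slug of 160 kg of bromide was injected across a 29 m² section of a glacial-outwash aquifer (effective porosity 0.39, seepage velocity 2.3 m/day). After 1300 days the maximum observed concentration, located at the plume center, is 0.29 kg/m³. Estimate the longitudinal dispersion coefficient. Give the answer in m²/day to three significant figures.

0.146 m²/day

At the plume center C_max = M/(n_e·A·√(4πDt)), so D = M²/(4πt·(n_e·A·C_max)²).
n_e·A·C_max = 0.39 × 29 × 0.29 = 3.280 kg/m.
D = 160²/(4π × 1300 × 3.280²) = 0.146 m²/day.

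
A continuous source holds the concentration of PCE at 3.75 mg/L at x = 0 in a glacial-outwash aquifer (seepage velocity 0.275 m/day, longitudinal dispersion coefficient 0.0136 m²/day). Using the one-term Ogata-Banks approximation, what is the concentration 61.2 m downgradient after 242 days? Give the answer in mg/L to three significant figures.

3.68 mg/L

For a continuous step input, C/C₀ ≈ ½·erfc((x−vt)/(2√(Dt))).
vt = 0.275 × 242 = 66.55 m and 2√(Dt) = 2√(0.0136 × 242) = 3.628 m.
Argument (x−vt)/(2√(Dt)) = (61.2 − 66.55)/3.628 = -1.475; ½·erfc(-1.475) = 0.9815.
C = 3.75 × 0.9815 = 3.68 mg/L.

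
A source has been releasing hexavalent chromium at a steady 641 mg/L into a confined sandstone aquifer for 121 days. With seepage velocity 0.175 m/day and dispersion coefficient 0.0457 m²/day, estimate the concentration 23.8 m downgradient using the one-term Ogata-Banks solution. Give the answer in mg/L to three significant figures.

138 mg/L

For a continuous step input, C/C₀ ≈ ½·erfc((x−vt)/(2√(Dt))).
vt = 0.175 × 121 = 21.175 m and 2√(Dt) = 2√(0.0457 × 121) = 4.703 m.
Argument (x−vt)/(2√(Dt)) = (23.8 − 21.175)/4.703 = 0.5582; ½·erfc(0.5582) = 0.2149.
C = 641 × 0.2149 = 138 mg/L.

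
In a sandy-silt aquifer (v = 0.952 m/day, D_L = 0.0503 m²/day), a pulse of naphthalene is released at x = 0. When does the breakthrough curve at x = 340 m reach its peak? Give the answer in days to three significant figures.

357 days

For the 1D instantaneous-source solution, setting ∂C/∂t = 0 at fixed x gives v²t² + 2Dt − x² = 0, so t = (√(D² + v²x²) − D)/v².
√(D² + v²x²) = √(0.0503² + 0.952² × 340²) = 323.7; v² = 0.906304.
t = (323.7 − 0.0503)/0.906304 = 357 days (vs. the pure-advection estimate x/v = 357 d).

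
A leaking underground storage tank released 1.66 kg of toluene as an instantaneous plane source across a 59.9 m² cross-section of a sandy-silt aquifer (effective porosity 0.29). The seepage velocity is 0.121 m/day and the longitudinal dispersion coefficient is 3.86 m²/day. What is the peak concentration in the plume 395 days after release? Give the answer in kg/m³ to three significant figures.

0.000690 kg/m³

The peak of an instantaneous 1D plume sits at x = vt; there the Gaussian factor is 1 and C_max = M/(n_e·A·√(4πDt)), where n_e·A is the pore area the mass is dissolved in.
√(4πDt) = √(4π × 3.86 × 395) = 138.4 m, so C_max = 1.66/(0.29 × 59.9 × 138.4) = 0.000690 kg/m³.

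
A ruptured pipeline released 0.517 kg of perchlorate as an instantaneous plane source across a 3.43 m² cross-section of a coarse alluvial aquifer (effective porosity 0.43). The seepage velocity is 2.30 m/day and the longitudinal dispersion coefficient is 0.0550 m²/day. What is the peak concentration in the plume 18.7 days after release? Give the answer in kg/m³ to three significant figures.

0.0975 kg/m³

The peak of an instantaneous 1D plume sits at x = vt; there the Gaussian factor is 1 and C_max = M/(n_e·A·√(4πDt)), where n_e·A is the pore area the mass is dissolved in.
√(4πDt) = √(4π × 0.0550 × 18.7) = 3.595 m, so C_max = 0.517/(0.43 × 3.43 × 3.595) = 0.0975 kg/m³.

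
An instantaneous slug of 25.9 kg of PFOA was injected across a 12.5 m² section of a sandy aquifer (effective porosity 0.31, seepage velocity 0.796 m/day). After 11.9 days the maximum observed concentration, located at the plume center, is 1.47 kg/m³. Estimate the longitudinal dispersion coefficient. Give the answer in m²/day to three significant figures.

0.138 m²/day

At the plume center C_max = M/(n_e·A·√(4πDt)), so D = M²/(4πt·(n_e·A·C_max)²).
n_e·A·C_max = 0.31 × 12.5 × 1.47 = 5.696 kg/m.
D = 25.9²/(4π × 11.9 × 5.696²) = 0.138 m²/day.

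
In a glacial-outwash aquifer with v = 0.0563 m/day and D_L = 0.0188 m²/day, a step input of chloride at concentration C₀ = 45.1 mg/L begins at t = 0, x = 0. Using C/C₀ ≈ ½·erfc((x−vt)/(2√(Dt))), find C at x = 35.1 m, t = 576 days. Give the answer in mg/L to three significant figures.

For a continuous step input, C/C₀ ≈ ½·erfc((x−vt)/(2√(Dt))).
vt = 0.0563 × 576 = 32.4288 m and 2√(Dt) = 2√(0.0188 × 576) = 6.581 m.
Argument (x−vt)/(2√(Dt)) = (35.1 − 32.4288)/6.581 = 0.4059; ½·erfc(0.4059) = 0.2830.
C = 45.1 × 0.2830 = 12.8 mg/L.

12.8 mg/L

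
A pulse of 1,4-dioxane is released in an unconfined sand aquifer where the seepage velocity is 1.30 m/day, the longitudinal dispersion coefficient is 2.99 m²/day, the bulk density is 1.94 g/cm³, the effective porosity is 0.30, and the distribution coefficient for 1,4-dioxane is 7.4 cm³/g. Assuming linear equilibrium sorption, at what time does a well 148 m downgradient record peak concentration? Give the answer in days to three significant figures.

Retardation factor R = 1 + ρ_b·K_d/n = 1 + 1.94 × 7.4/0.30 = 48.85.
Sorption retards both mechanisms: v_R = v/R = 0.02661 m/day, D_R = D/R = 0.06121 m²/day.
Peak time from v_R²t² + 2D_R t − x² = 0: t = (√(D_R² + v_R²x²) − D_R)/v_R².
√(D_R² + v_R²x²) = √(0.06121² + 0.02661² × 148²) = 3.939; v_R² = 0.0007081.
t = (3.939 − 0.06121)/0.0007081 = 5480 days.

5480 days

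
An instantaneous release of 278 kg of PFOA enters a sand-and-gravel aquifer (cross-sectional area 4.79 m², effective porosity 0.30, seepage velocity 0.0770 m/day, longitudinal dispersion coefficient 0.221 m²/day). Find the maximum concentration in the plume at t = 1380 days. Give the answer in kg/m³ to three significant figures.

The peak of an instantaneous 1D plume sits at x = vt; there the Gaussian factor is 1 and C_max = M/(n_e·A·√(4πDt)), where n_e·A is the pore area the mass is dissolved in.
√(4πDt) = √(4π × 0.221 × 1380) = 61.91 m, so C_max = 278/(0.30 × 4.79 × 61.91) = 3.12 kg/m³.

3.12 kg/m³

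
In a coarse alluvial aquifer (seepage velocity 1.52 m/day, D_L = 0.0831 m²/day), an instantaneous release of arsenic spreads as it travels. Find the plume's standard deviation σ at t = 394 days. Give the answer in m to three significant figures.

Dispersive spreading gives a Gaussian with σ² = 2Dt; advection only shifts the center.
σ = √(2 × 0.0831 × 394) = 8.09 m.

8.09 m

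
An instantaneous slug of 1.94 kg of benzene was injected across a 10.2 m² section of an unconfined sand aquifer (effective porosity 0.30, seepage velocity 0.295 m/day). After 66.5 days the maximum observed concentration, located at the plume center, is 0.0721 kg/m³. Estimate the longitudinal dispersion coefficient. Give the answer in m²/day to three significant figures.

0.0925 m²/day

At the plume center C_max = M/(n_e·A·√(4πDt)), so D = M²/(4πt·(n_e·A·C_max)²).
n_e·A·C_max = 0.30 × 10.2 × 0.0721 = 0.2206 kg/m.
D = 1.94²/(4π × 66.5 × 0.2206²) = 0.0925 m²/day.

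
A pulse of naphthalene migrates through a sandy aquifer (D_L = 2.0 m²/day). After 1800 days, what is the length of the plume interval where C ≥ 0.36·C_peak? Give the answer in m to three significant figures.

The plume is Gaussian with σ = √(2Dt) = √(2 × 2.0 × 1800) = 84.85 m.
C/C_peak = exp(−Δx²/(2σ²)) = 0.36 ⇒ Δx = σ·√(−2 ln 0.36) = 84.85 × 1.429 = 121.3 m.
Width = 2Δx = 243 m.

243 m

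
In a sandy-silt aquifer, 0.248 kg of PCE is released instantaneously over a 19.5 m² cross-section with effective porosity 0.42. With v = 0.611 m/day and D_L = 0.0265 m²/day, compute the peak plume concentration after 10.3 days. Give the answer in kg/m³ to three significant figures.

The peak of an instantaneous 1D plume sits at x = vt; there the Gaussian factor is 1 and C_max = M/(n_e·A·√(4πDt)), where n_e·A is the pore area the mass is dissolved in.
√(4πDt) = √(4π × 0.0265 × 10.3) = 1.852 m, so C_max = 0.248/(0.42 × 19.5 × 1.852) = 0.0164 kg/m³.

0.0164 kg/m³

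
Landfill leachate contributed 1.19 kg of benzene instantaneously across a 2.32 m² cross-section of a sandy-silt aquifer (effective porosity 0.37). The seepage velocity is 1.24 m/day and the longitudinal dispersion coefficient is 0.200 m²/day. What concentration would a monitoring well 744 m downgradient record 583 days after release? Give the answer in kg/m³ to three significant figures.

For an instantaneous plane source, C(x,t) = M/(n_e·A·√(4πDt)) · exp(−(x−vt)²/(4Dt)), with n_e·A the pore (flow) area.
Plume center vt = 1.24 × 583 = 722.92 m, so the well at 744 m is 21.08 m downgradient of the peak.
√(4πDt) = 38.28 m, giving peak height M/(n_e·A·√(4πDt)) = 1.19/(0.37 × 2.32 × 38.28) = 0.03621 kg/m³.
(x−vt)²/(4Dt) = (21.08)²/(4 × 0.200 × 583) = 0.9528; exp(−0.9528) = 0.3857.
C = 0.03621 × 0.3857 = 0.0140 kg/m³.

0.0140 kg/m³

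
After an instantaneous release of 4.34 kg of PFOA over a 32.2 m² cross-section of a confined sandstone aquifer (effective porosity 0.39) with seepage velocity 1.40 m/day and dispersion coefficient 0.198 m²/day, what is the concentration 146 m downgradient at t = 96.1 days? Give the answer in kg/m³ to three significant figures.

0.00398 kg/m³

For an instantaneous plane source, C(x,t) = M/(n_e·A·√(4πDt)) · exp(−(x−vt)²/(4Dt)), with n_e·A the pore (flow) area.
Plume center vt = 1.40 × 96.1 = 134.54 m, so the well at 146 m is 11.46 m downgradient of the peak.
√(4πDt) = 15.46 m, giving peak height M/(n_e·A·√(4πDt)) = 4.34/(0.39 × 32.2 × 15.46) = 0.02235 kg/m³.
(x−vt)²/(4Dt) = (11.46)²/(4 × 0.198 × 96.1) = 1.726; exp(−1.726) = 0.1780.
C = 0.02235 × 0.1780 = 0.00398 kg/m³.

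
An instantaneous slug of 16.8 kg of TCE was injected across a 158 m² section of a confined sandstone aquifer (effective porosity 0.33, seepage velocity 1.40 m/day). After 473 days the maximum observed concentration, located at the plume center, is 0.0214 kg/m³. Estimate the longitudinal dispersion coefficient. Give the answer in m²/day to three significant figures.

0.0381 m²/day

At the plume center C_max = M/(n_e·A·√(4πDt)), so D = M²/(4πt·(n_e·A·C_max)²).
n_e·A·C_max = 0.33 × 158 × 0.0214 = 1.116 kg/m.
D = 16.8²/(4π × 473 × 1.116²) = 0.0381 m²/day.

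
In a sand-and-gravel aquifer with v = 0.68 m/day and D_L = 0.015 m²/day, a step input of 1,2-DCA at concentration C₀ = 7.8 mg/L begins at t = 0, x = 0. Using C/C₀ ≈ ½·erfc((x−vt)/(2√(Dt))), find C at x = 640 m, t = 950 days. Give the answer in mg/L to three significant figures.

For a continuous step input, C/C₀ ≈ ½·erfc((x−vt)/(2√(Dt))).
vt = 0.68 × 950 = 646 m and 2√(Dt) = 2√(0.015 × 950) = 7.550 m.
Argument (x−vt)/(2√(Dt)) = (640 − 646)/7.550 = -0.7947; ½·erfc(-0.7947) = 0.8695.
C = 7.8 × 0.8695 = 6.78 mg/L.

6.78 mg/L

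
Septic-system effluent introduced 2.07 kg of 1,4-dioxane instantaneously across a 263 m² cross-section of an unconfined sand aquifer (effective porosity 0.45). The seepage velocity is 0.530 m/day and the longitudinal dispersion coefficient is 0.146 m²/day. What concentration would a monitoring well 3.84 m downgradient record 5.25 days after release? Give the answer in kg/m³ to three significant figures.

0.00391 kg/m³

For an instantaneous plane source, C(x,t) = M/(n_e·A·√(4πDt)) · exp(−(x−vt)²/(4Dt)), with n_e·A the pore (flow) area.
Plume center vt = 0.530 × 5.25 = 2.7825 m, so the well at 3.84 m is 1.0575 m downgradient of the peak.
√(4πDt) = 3.104 m, giving peak height M/(n_e·A·√(4πDt)) = 2.07/(0.45 × 263 × 3.104) = 0.005635 kg/m³.
(x−vt)²/(4Dt) = (1.0575)²/(4 × 0.146 × 5.25) = 0.3647; exp(−0.3647) = 0.6944.
C = 0.005635 × 0.6944 = 0.00391 kg/m³.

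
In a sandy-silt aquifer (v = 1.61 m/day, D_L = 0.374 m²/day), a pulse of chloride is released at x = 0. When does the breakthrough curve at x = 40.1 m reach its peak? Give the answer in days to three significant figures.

24.8 days

For the 1D instantaneous-source solution, setting ∂C/∂t = 0 at fixed x gives v²t² + 2Dt − x² = 0, so t = (√(D² + v²x²) − D)/v².
√(D² + v²x²) = √(0.374² + 1.61² × 40.1²) = 64.56; v² = 2.5921.
t = (64.56 − 0.374)/2.5921 = 24.8 days (vs. the pure-advection estimate x/v = 24.9 d).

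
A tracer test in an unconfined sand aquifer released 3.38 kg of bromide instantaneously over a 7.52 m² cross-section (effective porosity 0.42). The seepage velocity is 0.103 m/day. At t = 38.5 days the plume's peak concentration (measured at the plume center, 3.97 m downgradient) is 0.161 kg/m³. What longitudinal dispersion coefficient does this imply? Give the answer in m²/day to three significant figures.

At the plume center C_max = M/(n_e·A·√(4πDt)), so D = M²/(4πt·(n_e·A·C_max)²).
n_e·A·C_max = 0.42 × 7.52 × 0.161 = 0.5085 kg/m.
D = 3.38²/(4π × 38.5 × 0.5085²) = 0.0913 m²/day.

0.0913 m²/day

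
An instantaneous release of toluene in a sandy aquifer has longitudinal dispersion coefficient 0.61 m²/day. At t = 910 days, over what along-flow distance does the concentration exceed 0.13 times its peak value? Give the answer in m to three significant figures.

135 m

The plume is Gaussian with σ = √(2Dt) = √(2 × 0.61 × 910) = 33.32 m.
C/C_peak = exp(−Δx²/(2σ²)) = 0.13 ⇒ Δx = σ·√(−2 ln 0.13) = 33.32 × 2.020 = 67.31 m.
Width = 2Δx = 135 m.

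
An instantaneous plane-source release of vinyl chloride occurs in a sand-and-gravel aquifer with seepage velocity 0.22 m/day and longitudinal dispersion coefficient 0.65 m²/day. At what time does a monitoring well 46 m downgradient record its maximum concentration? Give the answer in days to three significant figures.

For the 1D instantaneous-source solution, setting ∂C/∂t = 0 at fixed x gives v²t² + 2Dt − x² = 0, so t = (√(D² + v²x²) − D)/v².
√(D² + v²x²) = √(0.65² + 0.22² × 46²) = 10.14; v² = 0.0484.
t = (10.14 − 0.65)/0.0484 = 196 days (vs. the pure-advection estimate x/v = 209 d).

196 days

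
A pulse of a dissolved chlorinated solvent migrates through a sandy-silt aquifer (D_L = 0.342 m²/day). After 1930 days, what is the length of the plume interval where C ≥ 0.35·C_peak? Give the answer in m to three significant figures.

105 m

The plume is Gaussian with σ = √(2Dt) = √(2 × 0.342 × 1930) = 36.33 m.
C/C_peak = exp(−Δx²/(2σ²)) = 0.35 ⇒ Δx = σ·√(−2 ln 0.35) = 36.33 × 1.449 = 52.64 m.
Width = 2Δx = 105 m.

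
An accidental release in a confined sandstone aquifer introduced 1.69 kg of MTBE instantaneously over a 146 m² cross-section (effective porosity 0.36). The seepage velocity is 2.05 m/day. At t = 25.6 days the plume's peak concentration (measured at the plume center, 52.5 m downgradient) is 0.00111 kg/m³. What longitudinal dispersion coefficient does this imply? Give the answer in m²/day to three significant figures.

At the plume center C_max = M/(n_e·A·√(4πDt)), so D = M²/(4πt·(n_e·A·C_max)²).
n_e·A·C_max = 0.36 × 146 × 0.00111 = 0.05834 kg/m.
D = 1.69²/(4π × 25.6 × 0.05834²) = 2.61 m²/day.

2.61 m²/day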